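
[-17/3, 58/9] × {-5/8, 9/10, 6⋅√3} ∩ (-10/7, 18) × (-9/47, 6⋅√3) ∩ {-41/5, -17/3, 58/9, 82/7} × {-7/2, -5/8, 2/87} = ∅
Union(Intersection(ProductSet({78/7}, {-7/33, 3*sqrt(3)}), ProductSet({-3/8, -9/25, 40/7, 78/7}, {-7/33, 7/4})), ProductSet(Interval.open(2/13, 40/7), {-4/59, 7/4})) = Union(ProductSet({78/7}, {-7/33}), ProductSet(Interval.open(2/13, 40/7), {-4/59, 7/4}))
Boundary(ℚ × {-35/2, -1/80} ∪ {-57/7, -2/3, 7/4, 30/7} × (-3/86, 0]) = (ℝ × {-35/2, -1/80}) ∪ ({-57/7, -2/3, 7/4, 30/7} × [-3/86, 0])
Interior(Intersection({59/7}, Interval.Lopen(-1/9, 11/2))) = EmptySet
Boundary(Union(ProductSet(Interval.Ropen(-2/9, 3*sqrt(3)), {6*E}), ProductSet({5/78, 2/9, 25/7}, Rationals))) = Union(ProductSet({5/78, 2/9, 25/7}, Reals), ProductSet(Interval(-2/9, 3*sqrt(3)), {6*E}))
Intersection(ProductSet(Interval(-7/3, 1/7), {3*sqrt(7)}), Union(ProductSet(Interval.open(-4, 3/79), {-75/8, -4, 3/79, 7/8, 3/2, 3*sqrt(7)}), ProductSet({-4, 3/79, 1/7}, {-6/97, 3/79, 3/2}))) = ProductSet(Interval.Ropen(-7/3, 3/79), {3*sqrt(7)})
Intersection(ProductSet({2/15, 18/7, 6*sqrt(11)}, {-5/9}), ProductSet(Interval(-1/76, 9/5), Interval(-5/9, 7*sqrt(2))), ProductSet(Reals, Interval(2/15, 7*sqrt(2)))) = EmptySet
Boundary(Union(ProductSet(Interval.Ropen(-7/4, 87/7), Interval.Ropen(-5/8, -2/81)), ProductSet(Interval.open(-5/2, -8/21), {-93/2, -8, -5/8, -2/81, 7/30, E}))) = Union(ProductSet({-7/4, 87/7}, Interval(-5/8, -2/81)), ProductSet(Interval(-5/2, -8/21), {-93/2, -8, -5/8, -2/81, 7/30, E}), ProductSet(Interval(-7/4, 87/7), {-5/8, -2/81}))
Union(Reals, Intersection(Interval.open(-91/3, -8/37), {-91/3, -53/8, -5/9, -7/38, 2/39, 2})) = Reals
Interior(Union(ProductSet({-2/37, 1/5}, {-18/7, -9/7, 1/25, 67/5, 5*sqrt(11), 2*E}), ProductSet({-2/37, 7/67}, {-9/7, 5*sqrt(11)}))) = EmptySet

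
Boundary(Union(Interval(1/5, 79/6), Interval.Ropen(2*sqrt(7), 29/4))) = {1/5, 79/6}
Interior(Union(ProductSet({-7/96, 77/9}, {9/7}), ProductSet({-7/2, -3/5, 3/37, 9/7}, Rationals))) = EmptySet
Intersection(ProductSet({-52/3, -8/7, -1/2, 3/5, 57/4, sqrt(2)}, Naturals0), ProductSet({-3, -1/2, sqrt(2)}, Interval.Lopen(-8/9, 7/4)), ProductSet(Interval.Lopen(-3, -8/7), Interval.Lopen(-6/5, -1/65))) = EmptySet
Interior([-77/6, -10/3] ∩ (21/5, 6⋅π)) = ∅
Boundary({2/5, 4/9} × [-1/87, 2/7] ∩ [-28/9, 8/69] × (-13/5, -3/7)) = ∅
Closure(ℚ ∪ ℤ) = ℝ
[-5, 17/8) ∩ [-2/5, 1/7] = [-2/5, 1/7]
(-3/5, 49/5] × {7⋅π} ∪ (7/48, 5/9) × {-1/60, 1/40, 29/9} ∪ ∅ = ((-3/5, 49/5] × {7⋅π}) ∪ ((7/48, 5/9) × {-1/60, 1/40, 29/9})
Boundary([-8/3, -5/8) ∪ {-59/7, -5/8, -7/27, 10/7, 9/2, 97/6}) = {-59/7, -8/3, -5/8, -7/27, 10/7, 9/2, 97/6}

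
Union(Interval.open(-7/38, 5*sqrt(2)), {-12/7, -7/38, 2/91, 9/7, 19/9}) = Union({-12/7}, Interval.Ropen(-7/38, 5*sqrt(2)))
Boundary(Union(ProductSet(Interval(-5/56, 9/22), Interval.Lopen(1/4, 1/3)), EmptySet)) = Union(ProductSet({-5/56, 9/22}, Interval(1/4, 1/3)), ProductSet(Interval(-5/56, 9/22), {1/4, 1/3}))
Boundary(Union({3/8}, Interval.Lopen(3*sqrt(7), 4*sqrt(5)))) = {3/8, 4*sqrt(5), 3*sqrt(7)}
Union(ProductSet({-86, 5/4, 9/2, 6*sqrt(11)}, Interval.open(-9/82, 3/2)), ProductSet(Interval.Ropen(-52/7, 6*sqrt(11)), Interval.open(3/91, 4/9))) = Union(ProductSet({-86, 5/4, 9/2, 6*sqrt(11)}, Interval.open(-9/82, 3/2)), ProductSet(Interval.Ropen(-52/7, 6*sqrt(11)), Interval.open(3/91, 4/9)))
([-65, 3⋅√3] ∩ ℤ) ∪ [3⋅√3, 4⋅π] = {-65, -64, …, 5} ∪ [3⋅√3, 4⋅π]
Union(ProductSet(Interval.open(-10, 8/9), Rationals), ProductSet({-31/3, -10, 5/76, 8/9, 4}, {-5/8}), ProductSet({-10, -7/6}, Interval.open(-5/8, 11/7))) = Union(ProductSet({-10, -7/6}, Interval.open(-5/8, 11/7)), ProductSet({-31/3, -10, 5/76, 8/9, 4}, {-5/8}), ProductSet(Interval.open(-10, 8/9), Rationals))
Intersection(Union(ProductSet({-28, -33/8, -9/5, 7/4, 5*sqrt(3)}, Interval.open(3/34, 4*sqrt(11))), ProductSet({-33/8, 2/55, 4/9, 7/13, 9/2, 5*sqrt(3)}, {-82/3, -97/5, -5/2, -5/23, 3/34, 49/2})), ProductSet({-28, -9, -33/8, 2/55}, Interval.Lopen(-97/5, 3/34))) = ProductSet({-33/8, 2/55}, {-5/2, -5/23, 3/34})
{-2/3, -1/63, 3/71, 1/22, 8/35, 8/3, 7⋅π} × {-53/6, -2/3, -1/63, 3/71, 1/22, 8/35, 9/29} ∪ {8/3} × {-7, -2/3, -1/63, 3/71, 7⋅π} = ({8/3} × {-7, -2/3, -1/63, 3/71, 7⋅π}) ∪ ({-2/3, -1/63, 3/71, 1/22, 8/35, 8/3, 7⋅π} × {-53/6, -2/3, -1/63, 3/71, 1/22, 8/35, 9/29})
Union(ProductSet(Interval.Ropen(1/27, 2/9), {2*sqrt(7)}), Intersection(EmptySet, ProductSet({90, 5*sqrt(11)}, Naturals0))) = ProductSet(Interval.Ropen(1/27, 2/9), {2*sqrt(7)})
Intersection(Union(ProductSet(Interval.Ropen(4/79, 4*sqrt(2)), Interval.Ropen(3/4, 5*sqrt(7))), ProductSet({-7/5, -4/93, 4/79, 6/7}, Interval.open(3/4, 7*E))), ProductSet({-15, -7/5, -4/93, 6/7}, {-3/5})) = EmptySet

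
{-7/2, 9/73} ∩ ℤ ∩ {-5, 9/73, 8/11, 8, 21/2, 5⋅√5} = ∅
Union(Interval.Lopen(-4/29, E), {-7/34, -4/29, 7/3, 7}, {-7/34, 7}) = Union({-7/34, 7}, Interval(-4/29, E))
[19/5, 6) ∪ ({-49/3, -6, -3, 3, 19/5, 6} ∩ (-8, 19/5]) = {-6, -3, 3} ∪ [19/5, 6)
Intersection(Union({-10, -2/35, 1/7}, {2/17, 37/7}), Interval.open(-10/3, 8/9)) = {-2/35, 2/17, 1/7}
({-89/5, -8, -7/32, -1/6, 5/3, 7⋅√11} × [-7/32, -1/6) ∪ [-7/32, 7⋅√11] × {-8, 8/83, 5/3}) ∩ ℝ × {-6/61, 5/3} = [-7/32, 7⋅√11] × {5/3}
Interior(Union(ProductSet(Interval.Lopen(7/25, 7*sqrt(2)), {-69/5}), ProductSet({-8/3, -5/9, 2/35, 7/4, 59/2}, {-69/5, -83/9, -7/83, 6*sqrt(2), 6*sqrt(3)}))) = EmptySet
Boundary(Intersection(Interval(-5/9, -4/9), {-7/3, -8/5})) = EmptySet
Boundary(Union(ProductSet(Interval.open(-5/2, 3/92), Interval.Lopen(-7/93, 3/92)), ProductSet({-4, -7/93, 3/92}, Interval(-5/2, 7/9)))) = Union(ProductSet({-4, 3/92}, Interval(-5/2, 7/9)), ProductSet({-5/2, 3/92}, Interval(-7/93, 3/92)), ProductSet({-4, -7/93, 3/92}, Union(Interval(-5/2, -7/93), Interval(3/92, 7/9))), ProductSet(Interval(-5/2, 3/92), {-7/93, 3/92}))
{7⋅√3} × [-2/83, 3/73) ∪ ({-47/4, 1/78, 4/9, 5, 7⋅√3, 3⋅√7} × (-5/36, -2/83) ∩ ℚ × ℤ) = {7⋅√3} × [-2/83, 3/73)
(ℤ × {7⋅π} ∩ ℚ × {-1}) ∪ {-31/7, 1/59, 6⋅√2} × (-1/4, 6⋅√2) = {-31/7, 1/59, 6⋅√2} × (-1/4, 6⋅√2)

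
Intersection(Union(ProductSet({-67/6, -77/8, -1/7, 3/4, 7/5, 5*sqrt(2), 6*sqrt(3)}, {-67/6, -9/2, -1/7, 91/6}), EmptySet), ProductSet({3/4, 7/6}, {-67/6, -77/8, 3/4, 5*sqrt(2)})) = ProductSet({3/4}, {-67/6})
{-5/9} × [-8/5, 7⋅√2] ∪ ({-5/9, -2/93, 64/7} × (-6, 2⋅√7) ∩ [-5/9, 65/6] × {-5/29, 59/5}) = ({-5/9, -2/93, 64/7} × {-5/29}) ∪ ({-5/9} × [-8/5, 7⋅√2])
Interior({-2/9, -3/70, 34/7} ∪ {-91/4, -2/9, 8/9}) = ∅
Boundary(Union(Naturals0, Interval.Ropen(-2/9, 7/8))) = Union(Complement(Naturals0, Interval.open(-2/9, 7/8)), {-2/9, 7/8})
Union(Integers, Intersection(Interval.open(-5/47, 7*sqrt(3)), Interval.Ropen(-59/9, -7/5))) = Integers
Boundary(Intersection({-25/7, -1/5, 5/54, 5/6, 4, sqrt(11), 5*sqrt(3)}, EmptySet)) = EmptySet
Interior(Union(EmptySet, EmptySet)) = EmptySet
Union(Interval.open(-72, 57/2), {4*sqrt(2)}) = Interval.open(-72, 57/2)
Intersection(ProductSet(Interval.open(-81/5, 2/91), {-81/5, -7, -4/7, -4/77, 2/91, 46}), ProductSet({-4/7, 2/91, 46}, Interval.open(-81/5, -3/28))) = ProductSet({-4/7}, {-7, -4/7})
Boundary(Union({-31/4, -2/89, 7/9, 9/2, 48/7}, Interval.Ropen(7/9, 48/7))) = {-31/4, -2/89, 7/9, 48/7}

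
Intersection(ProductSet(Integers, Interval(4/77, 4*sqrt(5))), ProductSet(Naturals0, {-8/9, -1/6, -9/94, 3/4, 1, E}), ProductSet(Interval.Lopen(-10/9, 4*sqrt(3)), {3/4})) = ProductSet(Range(0, 7, 1), {3/4})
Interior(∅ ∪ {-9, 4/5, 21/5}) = ∅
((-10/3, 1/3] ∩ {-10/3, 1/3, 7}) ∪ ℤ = ℤ ∪ {1/3}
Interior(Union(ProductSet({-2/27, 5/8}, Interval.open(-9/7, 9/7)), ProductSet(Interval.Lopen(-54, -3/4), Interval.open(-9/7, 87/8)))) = ProductSet(Interval.open(-54, -3/4), Interval.open(-9/7, 87/8))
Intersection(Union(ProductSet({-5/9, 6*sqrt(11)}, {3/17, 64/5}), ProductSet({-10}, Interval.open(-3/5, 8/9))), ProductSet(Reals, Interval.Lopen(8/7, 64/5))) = ProductSet({-5/9, 6*sqrt(11)}, {64/5})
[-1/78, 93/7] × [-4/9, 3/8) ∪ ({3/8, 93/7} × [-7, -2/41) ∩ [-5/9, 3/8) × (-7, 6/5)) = [-1/78, 93/7] × [-4/9, 3/8)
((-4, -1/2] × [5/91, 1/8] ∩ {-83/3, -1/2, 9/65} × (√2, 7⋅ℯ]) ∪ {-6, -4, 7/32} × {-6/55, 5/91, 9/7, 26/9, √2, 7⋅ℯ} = {-6, -4, 7/32} × {-6/55, 5/91, 9/7, 26/9, √2, 7⋅ℯ}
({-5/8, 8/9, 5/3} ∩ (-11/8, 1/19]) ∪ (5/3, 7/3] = {-5/8} ∪ (5/3, 7/3]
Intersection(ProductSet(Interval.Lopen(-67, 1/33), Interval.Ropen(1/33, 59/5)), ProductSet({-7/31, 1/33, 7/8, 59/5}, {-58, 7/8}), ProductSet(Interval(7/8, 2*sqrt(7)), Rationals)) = EmptySet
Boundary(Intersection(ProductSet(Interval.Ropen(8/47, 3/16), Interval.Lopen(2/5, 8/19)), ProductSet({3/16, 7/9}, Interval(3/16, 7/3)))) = EmptySet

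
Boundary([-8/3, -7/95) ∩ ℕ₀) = ∅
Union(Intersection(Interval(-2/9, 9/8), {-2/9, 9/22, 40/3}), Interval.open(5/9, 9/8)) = Union({-2/9, 9/22}, Interval.open(5/9, 9/8))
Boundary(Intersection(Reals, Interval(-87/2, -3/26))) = {-87/2, -3/26}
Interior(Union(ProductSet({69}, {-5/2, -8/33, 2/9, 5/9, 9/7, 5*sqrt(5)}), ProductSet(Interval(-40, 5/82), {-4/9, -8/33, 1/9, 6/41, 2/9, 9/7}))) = EmptySet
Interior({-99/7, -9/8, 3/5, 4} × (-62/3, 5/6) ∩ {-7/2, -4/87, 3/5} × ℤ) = ∅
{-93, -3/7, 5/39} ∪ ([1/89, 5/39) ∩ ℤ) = {-93, -3/7, 5/39}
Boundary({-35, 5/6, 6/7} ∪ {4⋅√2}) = {-35, 5/6, 6/7, 4⋅√2}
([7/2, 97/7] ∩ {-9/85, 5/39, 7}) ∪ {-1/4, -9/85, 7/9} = {-1/4, -9/85, 7/9, 7}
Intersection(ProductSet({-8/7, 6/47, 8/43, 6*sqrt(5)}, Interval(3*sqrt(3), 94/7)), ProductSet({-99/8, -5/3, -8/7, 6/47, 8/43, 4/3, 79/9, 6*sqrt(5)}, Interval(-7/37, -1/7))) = EmptySet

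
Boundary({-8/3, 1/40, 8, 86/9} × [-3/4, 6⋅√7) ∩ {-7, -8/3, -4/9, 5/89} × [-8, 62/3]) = {-8/3} × [-3/4, 6⋅√7]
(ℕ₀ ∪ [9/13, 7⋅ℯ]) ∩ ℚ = ℕ₀ ∪ (ℚ ∩ [9/13, 7⋅ℯ])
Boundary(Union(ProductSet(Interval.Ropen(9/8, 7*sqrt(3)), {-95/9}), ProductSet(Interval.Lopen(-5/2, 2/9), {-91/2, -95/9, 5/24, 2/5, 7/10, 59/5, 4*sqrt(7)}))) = Union(ProductSet(Interval(-5/2, 2/9), {-91/2, -95/9, 5/24, 2/5, 7/10, 59/5, 4*sqrt(7)}), ProductSet(Interval(9/8, 7*sqrt(3)), {-95/9}))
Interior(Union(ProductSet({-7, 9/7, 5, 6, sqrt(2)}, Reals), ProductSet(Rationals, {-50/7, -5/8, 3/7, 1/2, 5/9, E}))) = EmptySet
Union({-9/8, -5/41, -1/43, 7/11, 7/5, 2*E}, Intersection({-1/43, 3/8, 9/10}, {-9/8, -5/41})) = {-9/8, -5/41, -1/43, 7/11, 7/5, 2*E}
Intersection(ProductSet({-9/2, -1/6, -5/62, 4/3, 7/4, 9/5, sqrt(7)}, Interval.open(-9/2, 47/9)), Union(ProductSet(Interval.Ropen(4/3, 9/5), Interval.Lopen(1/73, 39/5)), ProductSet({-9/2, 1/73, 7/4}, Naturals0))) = Union(ProductSet({-9/2, 7/4}, Range(0, 6, 1)), ProductSet({4/3, 7/4}, Interval.open(1/73, 47/9)))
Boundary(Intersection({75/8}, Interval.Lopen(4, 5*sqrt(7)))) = {75/8}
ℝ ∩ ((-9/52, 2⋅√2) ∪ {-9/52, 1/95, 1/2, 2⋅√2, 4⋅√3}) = [-9/52, 2⋅√2] ∪ {4⋅√3}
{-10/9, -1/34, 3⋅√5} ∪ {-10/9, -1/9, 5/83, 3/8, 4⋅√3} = {-10/9, -1/9, -1/34, 5/83, 3/8, 4⋅√3, 3⋅√5}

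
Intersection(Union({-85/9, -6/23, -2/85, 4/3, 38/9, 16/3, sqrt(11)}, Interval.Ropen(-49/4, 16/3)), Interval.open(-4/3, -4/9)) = Interval.open(-4/3, -4/9)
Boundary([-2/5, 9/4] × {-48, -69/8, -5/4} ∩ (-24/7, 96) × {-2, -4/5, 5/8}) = ∅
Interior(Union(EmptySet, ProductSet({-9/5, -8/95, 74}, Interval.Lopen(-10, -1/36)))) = EmptySet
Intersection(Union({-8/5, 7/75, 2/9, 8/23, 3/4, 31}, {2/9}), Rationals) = {-8/5, 7/75, 2/9, 8/23, 3/4, 31}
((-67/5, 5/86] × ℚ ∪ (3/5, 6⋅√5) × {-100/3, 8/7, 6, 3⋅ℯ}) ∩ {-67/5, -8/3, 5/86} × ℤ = {-8/3, 5/86} × ℤ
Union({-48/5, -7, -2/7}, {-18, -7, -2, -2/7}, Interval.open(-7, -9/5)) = Union({-18, -48/5, -2/7}, Interval.Ropen(-7, -9/5))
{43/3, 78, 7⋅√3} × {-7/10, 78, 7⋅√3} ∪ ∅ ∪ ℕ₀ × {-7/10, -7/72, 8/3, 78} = (ℕ₀ × {-7/10, -7/72, 8/3, 78}) ∪ ({43/3, 78, 7⋅√3} × {-7/10, 78, 7⋅√3})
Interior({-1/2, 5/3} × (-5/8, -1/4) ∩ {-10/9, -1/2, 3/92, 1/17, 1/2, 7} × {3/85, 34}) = ∅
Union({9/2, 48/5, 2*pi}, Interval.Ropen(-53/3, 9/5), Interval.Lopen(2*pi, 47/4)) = Union({9/2}, Interval.Ropen(-53/3, 9/5), Interval(2*pi, 47/4))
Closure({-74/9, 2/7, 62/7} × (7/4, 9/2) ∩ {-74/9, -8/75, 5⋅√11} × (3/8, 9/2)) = {-74/9} × [7/4, 9/2]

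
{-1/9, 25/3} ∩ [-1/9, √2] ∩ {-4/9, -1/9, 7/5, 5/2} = {-1/9}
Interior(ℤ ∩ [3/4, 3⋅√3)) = ∅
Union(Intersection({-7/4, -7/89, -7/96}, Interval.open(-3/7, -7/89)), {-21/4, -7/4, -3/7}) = {-21/4, -7/4, -3/7}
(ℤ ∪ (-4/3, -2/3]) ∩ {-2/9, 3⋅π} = ∅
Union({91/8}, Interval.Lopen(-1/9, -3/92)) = Union({91/8}, Interval.Lopen(-1/9, -3/92))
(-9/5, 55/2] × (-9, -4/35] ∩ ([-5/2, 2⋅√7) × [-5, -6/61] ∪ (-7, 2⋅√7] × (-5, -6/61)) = ((-9/5, 2⋅√7] × (-5, -4/35]) ∪ ((-9/5, 2⋅√7) × [-5, -4/35])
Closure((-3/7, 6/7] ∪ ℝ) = (-∞, ∞)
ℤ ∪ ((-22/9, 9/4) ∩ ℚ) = ℤ ∪ (ℚ ∩ (-22/9, 9/4))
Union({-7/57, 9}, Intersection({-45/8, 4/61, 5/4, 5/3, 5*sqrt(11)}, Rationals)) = {-45/8, -7/57, 4/61, 5/4, 5/3, 9}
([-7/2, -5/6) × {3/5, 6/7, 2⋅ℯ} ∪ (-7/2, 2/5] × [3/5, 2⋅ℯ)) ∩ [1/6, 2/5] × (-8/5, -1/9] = ∅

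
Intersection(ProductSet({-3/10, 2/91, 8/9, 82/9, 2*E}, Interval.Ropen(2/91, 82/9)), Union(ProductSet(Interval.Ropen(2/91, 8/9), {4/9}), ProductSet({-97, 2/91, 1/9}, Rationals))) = ProductSet({2/91}, Intersection(Interval.Ropen(2/91, 82/9), Rationals))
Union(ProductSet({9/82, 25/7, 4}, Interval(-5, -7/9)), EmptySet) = ProductSet({9/82, 25/7, 4}, Interval(-5, -7/9))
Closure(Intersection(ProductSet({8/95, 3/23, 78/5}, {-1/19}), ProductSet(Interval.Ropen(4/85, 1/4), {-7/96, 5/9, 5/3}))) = EmptySet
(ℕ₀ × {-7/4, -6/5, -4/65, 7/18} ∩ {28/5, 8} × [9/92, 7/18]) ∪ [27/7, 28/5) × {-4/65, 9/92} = ({8} × {7/18}) ∪ ([27/7, 28/5) × {-4/65, 9/92})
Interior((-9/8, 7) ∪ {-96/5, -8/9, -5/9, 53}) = (-9/8, 7)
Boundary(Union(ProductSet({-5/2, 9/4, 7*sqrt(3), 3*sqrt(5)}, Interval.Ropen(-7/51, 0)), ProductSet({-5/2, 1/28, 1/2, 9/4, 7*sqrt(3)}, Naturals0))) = Union(ProductSet({-5/2, 9/4, 7*sqrt(3), 3*sqrt(5)}, Interval(-7/51, 0)), ProductSet({-5/2, 1/28, 1/2, 9/4, 7*sqrt(3)}, Naturals0))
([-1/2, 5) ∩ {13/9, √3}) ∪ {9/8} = {9/8, 13/9, √3}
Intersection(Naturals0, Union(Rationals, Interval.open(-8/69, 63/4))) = Union(Naturals0, Range(0, 16, 1))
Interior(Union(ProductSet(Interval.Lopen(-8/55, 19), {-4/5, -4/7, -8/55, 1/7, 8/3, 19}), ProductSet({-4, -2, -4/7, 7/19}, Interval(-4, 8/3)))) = EmptySet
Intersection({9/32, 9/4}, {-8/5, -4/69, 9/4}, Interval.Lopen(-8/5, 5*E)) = {9/4}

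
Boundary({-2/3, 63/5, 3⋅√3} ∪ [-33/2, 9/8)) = {-33/2, 9/8, 63/5, 3⋅√3}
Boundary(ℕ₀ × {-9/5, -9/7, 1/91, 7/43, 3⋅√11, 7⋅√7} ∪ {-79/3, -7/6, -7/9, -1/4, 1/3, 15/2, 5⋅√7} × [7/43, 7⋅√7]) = (ℕ₀ × {-9/5, -9/7, 1/91, 7/43, 3⋅√11, 7⋅√7}) ∪ ({-79/3, -7/6, -7/9, -1/4, 1/3, 15/2, 5⋅√7} × [7/43, 7⋅√7])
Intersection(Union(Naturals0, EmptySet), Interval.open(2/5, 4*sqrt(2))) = Range(1, 6, 1)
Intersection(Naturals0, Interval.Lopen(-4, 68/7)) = Range(0, 10, 1)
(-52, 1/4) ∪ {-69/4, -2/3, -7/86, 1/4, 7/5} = (-52, 1/4] ∪ {7/5}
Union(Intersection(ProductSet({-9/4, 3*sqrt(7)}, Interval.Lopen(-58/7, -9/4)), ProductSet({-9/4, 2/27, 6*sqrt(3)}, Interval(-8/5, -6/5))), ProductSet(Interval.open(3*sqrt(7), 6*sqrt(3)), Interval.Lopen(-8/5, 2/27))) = ProductSet(Interval.open(3*sqrt(7), 6*sqrt(3)), Interval.Lopen(-8/5, 2/27))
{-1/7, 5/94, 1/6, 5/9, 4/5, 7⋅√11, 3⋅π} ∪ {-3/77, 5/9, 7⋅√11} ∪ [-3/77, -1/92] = {-1/7, 5/94, 1/6, 5/9, 4/5, 7⋅√11, 3⋅π} ∪ [-3/77, -1/92]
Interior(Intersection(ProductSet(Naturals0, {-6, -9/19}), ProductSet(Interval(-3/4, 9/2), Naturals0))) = EmptySet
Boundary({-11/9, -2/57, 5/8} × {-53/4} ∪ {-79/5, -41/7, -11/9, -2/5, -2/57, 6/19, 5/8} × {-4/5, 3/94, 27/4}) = ({-11/9, -2/57, 5/8} × {-53/4}) ∪ ({-79/5, -41/7, -11/9, -2/5, -2/57, 6/19, 5/8} × {-4/5, 3/94, 27/4})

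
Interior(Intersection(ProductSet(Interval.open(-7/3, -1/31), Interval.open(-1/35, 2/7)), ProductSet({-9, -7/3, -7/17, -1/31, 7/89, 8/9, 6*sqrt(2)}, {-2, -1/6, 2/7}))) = EmptySet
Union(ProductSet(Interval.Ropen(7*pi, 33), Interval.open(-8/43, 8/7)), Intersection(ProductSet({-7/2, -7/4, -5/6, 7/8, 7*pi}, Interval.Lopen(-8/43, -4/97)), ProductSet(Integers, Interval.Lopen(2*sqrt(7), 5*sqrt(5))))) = ProductSet(Interval.Ropen(7*pi, 33), Interval.open(-8/43, 8/7))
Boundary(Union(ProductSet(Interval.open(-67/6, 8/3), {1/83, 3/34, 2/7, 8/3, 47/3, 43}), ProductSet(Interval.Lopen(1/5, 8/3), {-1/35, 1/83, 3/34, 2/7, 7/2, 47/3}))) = Union(ProductSet(Interval(-67/6, 8/3), {1/83, 3/34, 2/7, 8/3, 47/3, 43}), ProductSet(Interval(1/5, 8/3), {-1/35, 1/83, 3/34, 2/7, 7/2, 47/3}))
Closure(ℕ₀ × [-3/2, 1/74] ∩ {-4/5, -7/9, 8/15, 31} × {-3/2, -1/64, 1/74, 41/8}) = {31} × {-3/2, -1/64, 1/74}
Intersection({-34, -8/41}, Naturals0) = EmptySet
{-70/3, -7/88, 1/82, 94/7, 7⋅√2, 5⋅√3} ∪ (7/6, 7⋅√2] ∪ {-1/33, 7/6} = {-70/3, -7/88, -1/33, 1/82, 94/7} ∪ [7/6, 7⋅√2]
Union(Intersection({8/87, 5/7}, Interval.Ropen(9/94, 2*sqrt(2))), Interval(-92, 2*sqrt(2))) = Interval(-92, 2*sqrt(2))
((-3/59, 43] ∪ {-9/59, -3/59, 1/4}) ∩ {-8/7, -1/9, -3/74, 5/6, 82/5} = {-3/74, 5/6, 82/5}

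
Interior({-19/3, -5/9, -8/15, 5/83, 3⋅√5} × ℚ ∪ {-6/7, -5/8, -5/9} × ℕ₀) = ∅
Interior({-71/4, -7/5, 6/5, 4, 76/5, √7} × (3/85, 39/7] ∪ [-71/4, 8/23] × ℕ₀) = ∅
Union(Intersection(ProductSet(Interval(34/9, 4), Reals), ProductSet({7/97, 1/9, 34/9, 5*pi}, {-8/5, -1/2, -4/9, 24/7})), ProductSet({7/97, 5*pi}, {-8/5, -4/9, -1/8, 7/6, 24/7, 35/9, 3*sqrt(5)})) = Union(ProductSet({34/9}, {-8/5, -1/2, -4/9, 24/7}), ProductSet({7/97, 5*pi}, {-8/5, -4/9, -1/8, 7/6, 24/7, 35/9, 3*sqrt(5)}))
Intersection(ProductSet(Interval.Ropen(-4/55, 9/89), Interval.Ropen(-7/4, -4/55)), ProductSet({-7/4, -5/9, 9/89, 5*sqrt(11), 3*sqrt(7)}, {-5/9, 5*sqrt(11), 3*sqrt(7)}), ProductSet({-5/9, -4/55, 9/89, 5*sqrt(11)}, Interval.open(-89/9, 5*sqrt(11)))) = EmptySet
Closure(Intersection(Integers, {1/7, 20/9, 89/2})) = EmptySet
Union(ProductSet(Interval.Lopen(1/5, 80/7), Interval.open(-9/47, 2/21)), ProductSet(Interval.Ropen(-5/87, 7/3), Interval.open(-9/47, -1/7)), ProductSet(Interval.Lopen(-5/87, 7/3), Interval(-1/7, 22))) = Union(ProductSet(Interval.Ropen(-5/87, 7/3), Interval.open(-9/47, -1/7)), ProductSet(Interval.Lopen(-5/87, 7/3), Interval(-1/7, 22)), ProductSet(Interval.Lopen(1/5, 80/7), Interval.open(-9/47, 2/21)))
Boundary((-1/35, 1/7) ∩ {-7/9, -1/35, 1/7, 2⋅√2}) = ∅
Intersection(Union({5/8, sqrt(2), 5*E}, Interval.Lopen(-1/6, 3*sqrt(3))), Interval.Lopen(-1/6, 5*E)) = Union({5*E}, Interval.Lopen(-1/6, 3*sqrt(3)))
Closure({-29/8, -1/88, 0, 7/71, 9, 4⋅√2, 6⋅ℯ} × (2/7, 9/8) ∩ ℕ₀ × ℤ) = {0, 9} × {1}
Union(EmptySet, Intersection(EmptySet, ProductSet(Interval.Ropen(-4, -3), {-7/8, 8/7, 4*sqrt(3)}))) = EmptySet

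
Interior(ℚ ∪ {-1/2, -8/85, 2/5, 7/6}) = ∅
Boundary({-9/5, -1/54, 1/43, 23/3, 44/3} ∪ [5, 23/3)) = {-9/5, -1/54, 1/43, 5, 23/3, 44/3}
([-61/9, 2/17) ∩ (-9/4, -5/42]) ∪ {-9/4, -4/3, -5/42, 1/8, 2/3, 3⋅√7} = [-9/4, -5/42] ∪ {1/8, 2/3, 3⋅√7}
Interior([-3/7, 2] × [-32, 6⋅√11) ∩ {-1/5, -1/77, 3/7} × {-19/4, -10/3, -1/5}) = ∅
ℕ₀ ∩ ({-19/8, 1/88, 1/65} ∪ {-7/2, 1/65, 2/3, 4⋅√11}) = ∅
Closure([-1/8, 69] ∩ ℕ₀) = {0, 1, …, 69}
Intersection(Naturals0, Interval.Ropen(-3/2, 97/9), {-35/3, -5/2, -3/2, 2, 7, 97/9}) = {2, 7}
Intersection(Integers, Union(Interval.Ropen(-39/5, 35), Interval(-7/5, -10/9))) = Range(-7, 35, 1)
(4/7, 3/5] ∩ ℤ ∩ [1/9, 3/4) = ∅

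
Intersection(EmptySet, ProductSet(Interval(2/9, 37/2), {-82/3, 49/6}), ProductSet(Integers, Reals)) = EmptySet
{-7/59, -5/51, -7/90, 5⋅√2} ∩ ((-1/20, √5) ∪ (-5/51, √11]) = {-7/90}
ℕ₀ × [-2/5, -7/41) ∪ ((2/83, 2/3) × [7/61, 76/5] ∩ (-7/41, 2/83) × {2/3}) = ℕ₀ × [-2/5, -7/41)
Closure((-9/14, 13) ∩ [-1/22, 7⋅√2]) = [-1/22, 7⋅√2]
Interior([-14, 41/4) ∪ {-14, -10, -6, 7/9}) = (-14, 41/4)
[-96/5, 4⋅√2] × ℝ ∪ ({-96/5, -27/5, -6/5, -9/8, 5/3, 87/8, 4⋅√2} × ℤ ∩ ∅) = [-96/5, 4⋅√2] × ℝ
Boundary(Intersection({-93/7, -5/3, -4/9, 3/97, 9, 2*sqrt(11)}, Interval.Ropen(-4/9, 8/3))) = {-4/9, 3/97}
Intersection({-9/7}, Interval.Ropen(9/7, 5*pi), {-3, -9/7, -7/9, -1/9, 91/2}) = EmptySet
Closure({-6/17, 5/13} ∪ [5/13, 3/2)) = {-6/17} ∪ [5/13, 3/2]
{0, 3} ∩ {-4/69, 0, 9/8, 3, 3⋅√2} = {0, 3}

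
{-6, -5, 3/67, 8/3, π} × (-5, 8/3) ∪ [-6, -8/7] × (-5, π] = ([-6, -8/7] × (-5, π]) ∪ ({-6, -5, 3/67, 8/3, π} × (-5, 8/3))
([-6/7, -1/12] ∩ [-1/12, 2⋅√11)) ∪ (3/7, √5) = {-1/12} ∪ (3/7, √5)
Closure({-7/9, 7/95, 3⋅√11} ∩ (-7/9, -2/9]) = ∅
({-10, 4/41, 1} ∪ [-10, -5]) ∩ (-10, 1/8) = (-10, -5] ∪ {4/41}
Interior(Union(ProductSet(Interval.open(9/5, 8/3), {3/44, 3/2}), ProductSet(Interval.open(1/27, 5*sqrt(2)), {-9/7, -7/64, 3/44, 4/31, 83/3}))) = EmptySet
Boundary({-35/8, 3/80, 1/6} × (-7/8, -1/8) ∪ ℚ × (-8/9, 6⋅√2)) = ℝ × [-8/9, 6⋅√2]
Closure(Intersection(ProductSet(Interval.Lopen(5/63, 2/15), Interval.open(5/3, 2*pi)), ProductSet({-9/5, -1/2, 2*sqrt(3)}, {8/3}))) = EmptySet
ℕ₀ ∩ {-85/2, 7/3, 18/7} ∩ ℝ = ∅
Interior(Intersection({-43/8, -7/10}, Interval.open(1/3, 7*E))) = EmptySet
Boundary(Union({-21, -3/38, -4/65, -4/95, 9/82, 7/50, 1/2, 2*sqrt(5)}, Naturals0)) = Union({-21, -3/38, -4/65, -4/95, 9/82, 7/50, 1/2, 2*sqrt(5)}, Naturals0)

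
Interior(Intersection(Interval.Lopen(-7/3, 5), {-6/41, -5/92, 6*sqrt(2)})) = EmptySet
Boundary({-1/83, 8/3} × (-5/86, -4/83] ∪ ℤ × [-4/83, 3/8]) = (ℤ × [-4/83, 3/8]) ∪ ({-1/83, 8/3} × [-5/86, -4/83])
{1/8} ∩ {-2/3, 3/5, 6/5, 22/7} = ∅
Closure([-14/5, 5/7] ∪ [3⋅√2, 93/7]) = [-14/5, 5/7] ∪ [3⋅√2, 93/7]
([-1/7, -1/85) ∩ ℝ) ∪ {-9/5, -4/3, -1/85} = {-9/5, -4/3} ∪ [-1/7, -1/85]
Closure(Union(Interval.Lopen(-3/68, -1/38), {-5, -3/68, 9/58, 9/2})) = Union({-5, 9/58, 9/2}, Interval(-3/68, -1/38))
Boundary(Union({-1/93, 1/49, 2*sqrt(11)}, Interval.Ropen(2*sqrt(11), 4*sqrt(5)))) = {-1/93, 1/49, 2*sqrt(11), 4*sqrt(5)}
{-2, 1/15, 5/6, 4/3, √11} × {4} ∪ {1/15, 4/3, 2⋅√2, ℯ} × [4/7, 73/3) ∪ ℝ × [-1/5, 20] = (ℝ × [-1/5, 20]) ∪ ({1/15, 4/3, 2⋅√2, ℯ} × [4/7, 73/3))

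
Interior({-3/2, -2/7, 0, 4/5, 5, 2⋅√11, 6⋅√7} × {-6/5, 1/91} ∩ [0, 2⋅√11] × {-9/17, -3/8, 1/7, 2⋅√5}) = ∅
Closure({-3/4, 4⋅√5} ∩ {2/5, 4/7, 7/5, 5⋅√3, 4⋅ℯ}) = ∅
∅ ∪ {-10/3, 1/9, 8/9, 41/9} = {-10/3, 1/9, 8/9, 41/9}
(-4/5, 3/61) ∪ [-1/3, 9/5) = (-4/5, 9/5)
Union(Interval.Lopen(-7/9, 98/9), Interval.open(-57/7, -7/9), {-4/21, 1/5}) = Union(Interval.open(-57/7, -7/9), Interval.Lopen(-7/9, 98/9))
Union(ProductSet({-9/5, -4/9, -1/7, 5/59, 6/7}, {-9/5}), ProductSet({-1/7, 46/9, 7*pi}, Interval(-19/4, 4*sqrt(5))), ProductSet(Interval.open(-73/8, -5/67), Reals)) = Union(ProductSet({-1/7, 46/9, 7*pi}, Interval(-19/4, 4*sqrt(5))), ProductSet({-9/5, -4/9, -1/7, 5/59, 6/7}, {-9/5}), ProductSet(Interval.open(-73/8, -5/67), Reals))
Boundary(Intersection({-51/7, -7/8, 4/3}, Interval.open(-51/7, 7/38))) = {-7/8}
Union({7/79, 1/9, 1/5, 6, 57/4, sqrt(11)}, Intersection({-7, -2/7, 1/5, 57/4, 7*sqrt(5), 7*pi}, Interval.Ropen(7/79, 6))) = {7/79, 1/9, 1/5, 6, 57/4, sqrt(11)}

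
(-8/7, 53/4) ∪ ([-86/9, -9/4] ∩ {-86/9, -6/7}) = {-86/9} ∪ (-8/7, 53/4)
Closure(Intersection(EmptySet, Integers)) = EmptySet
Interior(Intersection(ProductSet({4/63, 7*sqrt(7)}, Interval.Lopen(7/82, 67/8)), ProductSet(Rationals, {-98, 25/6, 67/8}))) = EmptySet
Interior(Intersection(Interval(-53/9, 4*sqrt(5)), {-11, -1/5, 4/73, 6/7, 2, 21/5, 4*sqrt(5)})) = EmptySet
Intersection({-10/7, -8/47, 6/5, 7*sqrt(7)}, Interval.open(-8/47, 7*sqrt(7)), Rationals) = {6/5}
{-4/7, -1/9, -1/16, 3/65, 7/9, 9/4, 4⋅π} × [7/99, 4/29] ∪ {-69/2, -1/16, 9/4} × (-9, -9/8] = ({-69/2, -1/16, 9/4} × (-9, -9/8]) ∪ ({-4/7, -1/9, -1/16, 3/65, 7/9, 9/4, 4⋅π} × [7/99, 4/29])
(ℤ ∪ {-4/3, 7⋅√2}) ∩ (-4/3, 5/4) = {-1, 0, 1}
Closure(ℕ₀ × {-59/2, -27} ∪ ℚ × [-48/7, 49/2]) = (ℕ₀ × {-59/2, -27}) ∪ (ℝ × [-48/7, 49/2])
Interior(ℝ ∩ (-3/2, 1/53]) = (-3/2, 1/53)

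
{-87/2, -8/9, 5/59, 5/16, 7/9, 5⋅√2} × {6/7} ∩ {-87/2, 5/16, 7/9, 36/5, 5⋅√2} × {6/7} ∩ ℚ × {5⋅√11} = ∅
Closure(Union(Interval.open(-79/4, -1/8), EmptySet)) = Interval(-79/4, -1/8)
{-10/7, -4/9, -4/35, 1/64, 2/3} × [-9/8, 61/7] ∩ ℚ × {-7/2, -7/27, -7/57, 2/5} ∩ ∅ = ∅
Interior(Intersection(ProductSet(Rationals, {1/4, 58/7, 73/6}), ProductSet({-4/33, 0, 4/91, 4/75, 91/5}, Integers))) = EmptySet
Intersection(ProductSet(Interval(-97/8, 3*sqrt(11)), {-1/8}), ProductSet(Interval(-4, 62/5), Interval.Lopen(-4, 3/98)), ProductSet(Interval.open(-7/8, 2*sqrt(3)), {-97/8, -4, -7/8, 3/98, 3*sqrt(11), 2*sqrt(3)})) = EmptySet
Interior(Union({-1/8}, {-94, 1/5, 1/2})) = EmptySet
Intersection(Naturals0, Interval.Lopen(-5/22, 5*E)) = Range(0, 14, 1)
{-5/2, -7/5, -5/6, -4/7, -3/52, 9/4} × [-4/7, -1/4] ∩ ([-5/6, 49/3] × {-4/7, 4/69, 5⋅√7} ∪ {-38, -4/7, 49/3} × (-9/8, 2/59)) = ({-4/7} × [-4/7, -1/4]) ∪ ({-5/6, -4/7, -3/52, 9/4} × {-4/7})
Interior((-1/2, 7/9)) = (-1/2, 7/9)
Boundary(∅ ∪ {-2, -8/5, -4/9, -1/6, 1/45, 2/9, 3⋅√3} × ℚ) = {-2, -8/5, -4/9, -1/6, 1/45, 2/9, 3⋅√3} × ℝ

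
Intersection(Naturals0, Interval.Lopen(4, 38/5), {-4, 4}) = EmptySet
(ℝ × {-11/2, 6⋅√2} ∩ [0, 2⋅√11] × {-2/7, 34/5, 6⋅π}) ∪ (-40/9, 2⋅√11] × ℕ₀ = (-40/9, 2⋅√11] × ℕ₀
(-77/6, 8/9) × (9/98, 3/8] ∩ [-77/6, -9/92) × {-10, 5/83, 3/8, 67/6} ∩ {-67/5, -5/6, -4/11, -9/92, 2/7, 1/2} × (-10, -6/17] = ∅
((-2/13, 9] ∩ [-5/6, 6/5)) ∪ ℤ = ℤ ∪ (-2/13, 6/5)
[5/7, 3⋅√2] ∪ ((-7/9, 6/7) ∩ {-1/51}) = {-1/51} ∪ [5/7, 3⋅√2]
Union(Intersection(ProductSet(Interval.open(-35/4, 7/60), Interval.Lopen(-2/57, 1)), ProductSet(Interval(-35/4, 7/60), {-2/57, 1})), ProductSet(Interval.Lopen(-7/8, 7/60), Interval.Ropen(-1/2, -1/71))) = Union(ProductSet(Interval.open(-35/4, 7/60), {1}), ProductSet(Interval.Lopen(-7/8, 7/60), Interval.Ropen(-1/2, -1/71)))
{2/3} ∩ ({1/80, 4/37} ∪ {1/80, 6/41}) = ∅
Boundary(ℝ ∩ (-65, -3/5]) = {-65, -3/5}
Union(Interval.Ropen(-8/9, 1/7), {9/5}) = Union({9/5}, Interval.Ropen(-8/9, 1/7))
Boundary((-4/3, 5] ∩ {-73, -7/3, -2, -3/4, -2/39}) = {-3/4, -2/39}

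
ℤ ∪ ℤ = ℤ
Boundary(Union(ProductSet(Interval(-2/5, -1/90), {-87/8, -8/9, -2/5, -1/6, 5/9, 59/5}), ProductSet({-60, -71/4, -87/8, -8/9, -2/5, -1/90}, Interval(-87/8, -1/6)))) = Union(ProductSet({-60, -71/4, -87/8, -8/9, -2/5, -1/90}, Interval(-87/8, -1/6)), ProductSet(Interval(-2/5, -1/90), {-87/8, -8/9, -2/5, -1/6, 5/9, 59/5}))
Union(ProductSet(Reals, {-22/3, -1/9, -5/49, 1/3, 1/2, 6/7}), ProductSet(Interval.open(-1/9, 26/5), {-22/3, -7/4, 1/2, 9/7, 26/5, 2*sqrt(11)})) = Union(ProductSet(Interval.open(-1/9, 26/5), {-22/3, -7/4, 1/2, 9/7, 26/5, 2*sqrt(11)}), ProductSet(Reals, {-22/3, -1/9, -5/49, 1/3, 1/2, 6/7}))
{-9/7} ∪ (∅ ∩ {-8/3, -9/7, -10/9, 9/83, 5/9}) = {-9/7}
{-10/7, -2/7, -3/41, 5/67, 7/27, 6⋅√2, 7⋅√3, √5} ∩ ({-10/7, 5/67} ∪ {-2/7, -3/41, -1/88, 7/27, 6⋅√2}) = {-10/7, -2/7, -3/41, 5/67, 7/27, 6⋅√2}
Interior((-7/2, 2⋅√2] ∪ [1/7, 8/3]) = (-7/2, 2⋅√2)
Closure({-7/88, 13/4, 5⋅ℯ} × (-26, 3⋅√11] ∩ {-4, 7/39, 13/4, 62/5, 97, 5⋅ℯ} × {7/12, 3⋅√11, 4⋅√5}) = {13/4, 5⋅ℯ} × {7/12, 3⋅√11, 4⋅√5}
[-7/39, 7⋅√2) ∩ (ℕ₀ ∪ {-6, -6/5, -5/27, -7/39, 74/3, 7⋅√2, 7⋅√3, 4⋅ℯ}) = {-7/39} ∪ {0, 1, …, 9}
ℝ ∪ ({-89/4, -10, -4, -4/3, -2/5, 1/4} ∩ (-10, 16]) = ℝ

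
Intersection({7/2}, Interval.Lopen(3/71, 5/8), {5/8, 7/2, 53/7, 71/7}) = EmptySet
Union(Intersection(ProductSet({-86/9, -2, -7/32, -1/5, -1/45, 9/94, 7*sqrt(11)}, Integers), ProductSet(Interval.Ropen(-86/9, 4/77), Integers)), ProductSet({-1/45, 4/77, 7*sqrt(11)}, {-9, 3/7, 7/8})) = Union(ProductSet({-1/45, 4/77, 7*sqrt(11)}, {-9, 3/7, 7/8}), ProductSet({-86/9, -2, -7/32, -1/5, -1/45}, Integers))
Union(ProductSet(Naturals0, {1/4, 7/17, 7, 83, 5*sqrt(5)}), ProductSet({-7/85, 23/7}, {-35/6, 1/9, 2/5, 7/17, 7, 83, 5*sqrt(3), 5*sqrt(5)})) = Union(ProductSet({-7/85, 23/7}, {-35/6, 1/9, 2/5, 7/17, 7, 83, 5*sqrt(3), 5*sqrt(5)}), ProductSet(Naturals0, {1/4, 7/17, 7, 83, 5*sqrt(5)}))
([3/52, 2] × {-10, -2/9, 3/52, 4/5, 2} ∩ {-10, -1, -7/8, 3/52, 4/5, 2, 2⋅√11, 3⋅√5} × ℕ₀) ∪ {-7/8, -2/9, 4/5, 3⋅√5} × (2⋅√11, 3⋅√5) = ({3/52, 4/5, 2} × {2}) ∪ ({-7/8, -2/9, 4/5, 3⋅√5} × (2⋅√11, 3⋅√5))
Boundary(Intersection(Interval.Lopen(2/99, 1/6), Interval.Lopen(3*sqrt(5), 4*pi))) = EmptySet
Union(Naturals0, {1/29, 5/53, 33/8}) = Union({1/29, 5/53, 33/8}, Naturals0)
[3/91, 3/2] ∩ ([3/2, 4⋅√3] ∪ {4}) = {3/2}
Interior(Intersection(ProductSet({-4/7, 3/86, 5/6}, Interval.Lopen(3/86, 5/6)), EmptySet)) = EmptySet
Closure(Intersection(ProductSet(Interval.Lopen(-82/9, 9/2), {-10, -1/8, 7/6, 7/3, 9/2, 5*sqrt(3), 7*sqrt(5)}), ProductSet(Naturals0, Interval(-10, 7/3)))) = ProductSet(Range(0, 5, 1), {-10, -1/8, 7/6, 7/3})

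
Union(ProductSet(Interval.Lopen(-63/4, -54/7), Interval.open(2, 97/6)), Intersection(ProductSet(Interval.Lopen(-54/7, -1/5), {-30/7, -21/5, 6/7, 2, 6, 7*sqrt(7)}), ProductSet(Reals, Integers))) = Union(ProductSet(Interval.Lopen(-63/4, -54/7), Interval.open(2, 97/6)), ProductSet(Interval.Lopen(-54/7, -1/5), {2, 6}))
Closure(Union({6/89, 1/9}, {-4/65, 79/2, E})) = {-4/65, 6/89, 1/9, 79/2, E}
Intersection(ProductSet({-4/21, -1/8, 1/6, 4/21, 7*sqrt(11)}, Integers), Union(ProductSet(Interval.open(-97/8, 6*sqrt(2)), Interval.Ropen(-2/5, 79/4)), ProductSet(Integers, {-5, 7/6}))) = ProductSet({-4/21, -1/8, 1/6, 4/21}, Range(0, 20, 1))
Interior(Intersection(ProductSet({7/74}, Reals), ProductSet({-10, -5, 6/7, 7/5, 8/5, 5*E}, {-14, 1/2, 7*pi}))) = EmptySet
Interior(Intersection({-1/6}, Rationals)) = EmptySet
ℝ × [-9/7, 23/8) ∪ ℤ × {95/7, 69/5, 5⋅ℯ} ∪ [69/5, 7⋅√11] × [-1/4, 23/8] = (ℝ × [-9/7, 23/8)) ∪ (ℤ × {95/7, 69/5, 5⋅ℯ}) ∪ ([69/5, 7⋅√11] × [-1/4, 23/8])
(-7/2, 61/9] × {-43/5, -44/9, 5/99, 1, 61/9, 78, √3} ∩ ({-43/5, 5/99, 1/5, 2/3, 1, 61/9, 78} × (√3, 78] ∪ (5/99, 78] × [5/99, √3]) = ({5/99, 1/5, 2/3, 1, 61/9} × {61/9, 78}) ∪ ((5/99, 61/9] × {5/99, 1, √3})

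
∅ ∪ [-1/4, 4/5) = [-1/4, 4/5)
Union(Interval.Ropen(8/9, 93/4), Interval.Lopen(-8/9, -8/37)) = Union(Interval.Lopen(-8/9, -8/37), Interval.Ropen(8/9, 93/4))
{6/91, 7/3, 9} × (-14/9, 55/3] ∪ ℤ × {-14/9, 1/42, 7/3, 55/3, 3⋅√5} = ({6/91, 7/3, 9} × (-14/9, 55/3]) ∪ (ℤ × {-14/9, 1/42, 7/3, 55/3, 3⋅√5})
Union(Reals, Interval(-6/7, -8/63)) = Interval(-oo, oo)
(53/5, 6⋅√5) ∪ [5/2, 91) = [5/2, 91)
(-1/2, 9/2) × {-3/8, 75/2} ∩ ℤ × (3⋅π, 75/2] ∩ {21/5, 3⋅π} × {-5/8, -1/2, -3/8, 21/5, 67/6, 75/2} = ∅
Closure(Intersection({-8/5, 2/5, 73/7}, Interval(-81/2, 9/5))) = {-8/5, 2/5}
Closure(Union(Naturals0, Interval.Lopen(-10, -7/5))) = Union(Complement(Naturals0, Interval.open(-10, -7/5)), Interval(-10, -7/5), Naturals0)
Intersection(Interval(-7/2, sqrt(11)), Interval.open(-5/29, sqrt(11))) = Interval.open(-5/29, sqrt(11))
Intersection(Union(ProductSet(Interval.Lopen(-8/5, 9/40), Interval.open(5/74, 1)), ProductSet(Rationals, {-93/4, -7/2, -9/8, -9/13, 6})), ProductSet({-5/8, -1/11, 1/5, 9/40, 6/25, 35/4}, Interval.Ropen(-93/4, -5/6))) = ProductSet({-5/8, -1/11, 1/5, 9/40, 6/25, 35/4}, {-93/4, -7/2, -9/8})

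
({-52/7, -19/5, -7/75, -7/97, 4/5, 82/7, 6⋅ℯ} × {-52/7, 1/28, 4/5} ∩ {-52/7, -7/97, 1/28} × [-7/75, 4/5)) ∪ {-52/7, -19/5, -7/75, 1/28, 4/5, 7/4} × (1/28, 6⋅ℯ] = ({-52/7, -7/97} × {1/28}) ∪ ({-52/7, -19/5, -7/75, 1/28, 4/5, 7/4} × (1/28, 6⋅ℯ])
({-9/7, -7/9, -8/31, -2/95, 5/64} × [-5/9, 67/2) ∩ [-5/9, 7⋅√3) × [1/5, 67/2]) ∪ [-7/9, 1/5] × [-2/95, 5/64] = ({-8/31, -2/95, 5/64} × [1/5, 67/2)) ∪ ([-7/9, 1/5] × [-2/95, 5/64])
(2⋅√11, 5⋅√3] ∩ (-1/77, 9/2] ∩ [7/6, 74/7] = ∅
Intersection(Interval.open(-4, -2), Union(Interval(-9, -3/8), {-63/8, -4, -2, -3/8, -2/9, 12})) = Interval.open(-4, -2)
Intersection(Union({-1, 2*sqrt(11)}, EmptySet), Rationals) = {-1}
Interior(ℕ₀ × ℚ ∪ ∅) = ∅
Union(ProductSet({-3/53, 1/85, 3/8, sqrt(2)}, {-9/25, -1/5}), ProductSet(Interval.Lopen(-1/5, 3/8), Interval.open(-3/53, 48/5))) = Union(ProductSet({-3/53, 1/85, 3/8, sqrt(2)}, {-9/25, -1/5}), ProductSet(Interval.Lopen(-1/5, 3/8), Interval.open(-3/53, 48/5)))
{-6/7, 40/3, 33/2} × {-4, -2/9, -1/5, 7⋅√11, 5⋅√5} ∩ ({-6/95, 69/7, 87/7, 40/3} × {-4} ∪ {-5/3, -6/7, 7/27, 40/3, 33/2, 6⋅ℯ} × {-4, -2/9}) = {-6/7, 40/3, 33/2} × {-4, -2/9}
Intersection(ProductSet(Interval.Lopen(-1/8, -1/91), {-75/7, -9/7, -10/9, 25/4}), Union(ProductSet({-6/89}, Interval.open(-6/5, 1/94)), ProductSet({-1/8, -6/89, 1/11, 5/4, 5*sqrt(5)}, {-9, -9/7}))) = ProductSet({-6/89}, {-9/7, -10/9})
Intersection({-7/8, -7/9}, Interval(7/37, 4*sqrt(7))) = EmptySet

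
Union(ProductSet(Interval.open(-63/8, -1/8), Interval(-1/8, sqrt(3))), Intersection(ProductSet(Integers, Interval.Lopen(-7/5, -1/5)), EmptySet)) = ProductSet(Interval.open(-63/8, -1/8), Interval(-1/8, sqrt(3)))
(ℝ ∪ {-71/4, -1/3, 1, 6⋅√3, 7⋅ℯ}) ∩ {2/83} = {2/83}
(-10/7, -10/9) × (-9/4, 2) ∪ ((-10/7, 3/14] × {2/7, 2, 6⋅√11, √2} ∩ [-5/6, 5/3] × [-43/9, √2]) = ((-10/7, -10/9) × (-9/4, 2)) ∪ ([-5/6, 3/14] × {2/7, √2})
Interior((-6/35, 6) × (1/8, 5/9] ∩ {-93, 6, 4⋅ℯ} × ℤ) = ∅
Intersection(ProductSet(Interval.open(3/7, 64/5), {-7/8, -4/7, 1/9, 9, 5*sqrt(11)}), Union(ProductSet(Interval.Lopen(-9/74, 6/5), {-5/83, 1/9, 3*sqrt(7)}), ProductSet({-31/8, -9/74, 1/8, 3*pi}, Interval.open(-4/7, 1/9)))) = ProductSet(Interval.Lopen(3/7, 6/5), {1/9})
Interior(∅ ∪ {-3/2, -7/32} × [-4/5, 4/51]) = ∅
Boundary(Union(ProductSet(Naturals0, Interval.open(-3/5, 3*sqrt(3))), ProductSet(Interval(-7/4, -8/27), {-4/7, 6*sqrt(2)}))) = Union(ProductSet(Interval(-7/4, -8/27), {-4/7, 6*sqrt(2)}), ProductSet(Naturals0, Interval(-3/5, 3*sqrt(3))))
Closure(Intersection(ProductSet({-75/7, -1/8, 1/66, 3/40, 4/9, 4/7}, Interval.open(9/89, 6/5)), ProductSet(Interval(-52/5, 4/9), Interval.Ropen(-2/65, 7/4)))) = ProductSet({-1/8, 1/66, 3/40, 4/9}, Interval(9/89, 6/5))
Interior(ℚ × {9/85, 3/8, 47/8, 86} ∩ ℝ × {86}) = ∅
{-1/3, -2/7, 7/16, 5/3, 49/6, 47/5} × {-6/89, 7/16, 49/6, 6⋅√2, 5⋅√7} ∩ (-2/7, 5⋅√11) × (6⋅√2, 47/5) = ∅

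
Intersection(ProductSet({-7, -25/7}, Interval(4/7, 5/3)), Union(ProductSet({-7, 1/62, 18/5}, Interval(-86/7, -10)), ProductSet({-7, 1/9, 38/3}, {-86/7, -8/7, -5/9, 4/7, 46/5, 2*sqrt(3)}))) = ProductSet({-7}, {4/7})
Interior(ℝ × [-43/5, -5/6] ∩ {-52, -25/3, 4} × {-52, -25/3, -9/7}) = ∅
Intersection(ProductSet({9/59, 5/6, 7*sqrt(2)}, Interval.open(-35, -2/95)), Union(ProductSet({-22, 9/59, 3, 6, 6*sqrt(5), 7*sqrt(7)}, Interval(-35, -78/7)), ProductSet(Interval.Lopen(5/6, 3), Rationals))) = ProductSet({9/59}, Interval.Lopen(-35, -78/7))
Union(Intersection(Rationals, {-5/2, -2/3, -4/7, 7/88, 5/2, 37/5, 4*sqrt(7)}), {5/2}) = {-5/2, -2/3, -4/7, 7/88, 5/2, 37/5}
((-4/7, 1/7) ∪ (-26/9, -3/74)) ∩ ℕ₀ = {0}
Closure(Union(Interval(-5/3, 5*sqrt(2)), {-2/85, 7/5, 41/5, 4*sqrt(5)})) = Union({41/5, 4*sqrt(5)}, Interval(-5/3, 5*sqrt(2)))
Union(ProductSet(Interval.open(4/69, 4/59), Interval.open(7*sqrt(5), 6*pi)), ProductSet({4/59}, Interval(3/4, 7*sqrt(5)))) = Union(ProductSet({4/59}, Interval(3/4, 7*sqrt(5))), ProductSet(Interval.open(4/69, 4/59), Interval.open(7*sqrt(5), 6*pi)))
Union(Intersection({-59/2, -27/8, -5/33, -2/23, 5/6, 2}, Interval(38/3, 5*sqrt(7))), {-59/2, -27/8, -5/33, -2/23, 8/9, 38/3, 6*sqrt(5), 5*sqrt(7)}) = {-59/2, -27/8, -5/33, -2/23, 8/9, 38/3, 6*sqrt(5), 5*sqrt(7)}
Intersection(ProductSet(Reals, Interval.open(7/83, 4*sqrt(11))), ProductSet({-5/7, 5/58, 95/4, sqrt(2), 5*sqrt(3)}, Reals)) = ProductSet({-5/7, 5/58, 95/4, sqrt(2), 5*sqrt(3)}, Interval.open(7/83, 4*sqrt(11)))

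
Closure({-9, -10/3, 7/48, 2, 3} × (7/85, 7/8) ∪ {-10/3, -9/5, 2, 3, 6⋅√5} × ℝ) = ({-9, -10/3, 7/48, 2, 3} × [7/85, 7/8]) ∪ ({-10/3, -9/5, 2, 3, 6⋅√5} × ℝ)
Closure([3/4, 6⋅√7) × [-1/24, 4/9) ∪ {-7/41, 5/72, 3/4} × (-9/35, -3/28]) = ({-7/41, 5/72, 3/4} × [-9/35, -3/28]) ∪ ({3/4, 6⋅√7} × [-1/24, 4/9]) ∪ ([3/4, 6⋅√7] × {-1/24, 4/9}) ∪ ([3/4, 6⋅√7) × [-1/24, 4/9))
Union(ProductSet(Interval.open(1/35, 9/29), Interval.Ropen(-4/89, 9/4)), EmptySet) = ProductSet(Interval.open(1/35, 9/29), Interval.Ropen(-4/89, 9/4))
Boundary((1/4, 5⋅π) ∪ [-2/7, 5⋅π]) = {-2/7, 5⋅π}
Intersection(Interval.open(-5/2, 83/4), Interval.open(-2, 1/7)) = Interval.open(-2, 1/7)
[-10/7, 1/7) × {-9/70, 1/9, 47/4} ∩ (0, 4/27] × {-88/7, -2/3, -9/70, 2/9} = (0, 1/7) × {-9/70}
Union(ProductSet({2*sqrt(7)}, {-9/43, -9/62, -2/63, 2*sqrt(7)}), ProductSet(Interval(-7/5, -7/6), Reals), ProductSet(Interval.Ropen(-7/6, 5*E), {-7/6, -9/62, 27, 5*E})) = Union(ProductSet({2*sqrt(7)}, {-9/43, -9/62, -2/63, 2*sqrt(7)}), ProductSet(Interval(-7/5, -7/6), Reals), ProductSet(Interval.Ropen(-7/6, 5*E), {-7/6, -9/62, 27, 5*E}))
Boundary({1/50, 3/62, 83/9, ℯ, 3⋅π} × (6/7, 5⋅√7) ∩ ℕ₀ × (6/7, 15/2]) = ∅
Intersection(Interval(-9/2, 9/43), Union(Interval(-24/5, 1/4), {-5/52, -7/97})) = Interval(-9/2, 9/43)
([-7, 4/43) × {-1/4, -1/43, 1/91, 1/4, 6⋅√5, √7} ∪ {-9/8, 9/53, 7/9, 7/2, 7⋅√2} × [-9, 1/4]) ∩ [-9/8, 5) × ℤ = {-9/8, 9/53, 7/9, 7/2} × {-9, -8, …, 0}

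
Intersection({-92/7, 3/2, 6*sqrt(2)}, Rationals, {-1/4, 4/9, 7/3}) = EmptySet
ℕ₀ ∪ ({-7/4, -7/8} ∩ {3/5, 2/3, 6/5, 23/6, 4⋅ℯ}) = ℕ₀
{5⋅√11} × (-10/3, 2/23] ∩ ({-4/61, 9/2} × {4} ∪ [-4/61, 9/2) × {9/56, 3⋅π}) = ∅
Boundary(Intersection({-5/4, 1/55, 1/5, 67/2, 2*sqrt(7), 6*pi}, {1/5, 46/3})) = {1/5}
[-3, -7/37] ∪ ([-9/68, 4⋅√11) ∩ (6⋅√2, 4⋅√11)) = [-3, -7/37] ∪ (6⋅√2, 4⋅√11)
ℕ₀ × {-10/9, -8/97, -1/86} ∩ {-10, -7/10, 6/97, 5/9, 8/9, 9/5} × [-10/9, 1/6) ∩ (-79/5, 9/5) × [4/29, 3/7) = ∅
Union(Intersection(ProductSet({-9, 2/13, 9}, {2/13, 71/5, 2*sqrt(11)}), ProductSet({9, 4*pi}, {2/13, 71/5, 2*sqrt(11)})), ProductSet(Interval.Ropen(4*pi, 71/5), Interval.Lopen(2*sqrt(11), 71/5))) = Union(ProductSet({9}, {2/13, 71/5, 2*sqrt(11)}), ProductSet(Interval.Ropen(4*pi, 71/5), Interval.Lopen(2*sqrt(11), 71/5)))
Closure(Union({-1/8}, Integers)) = Union({-1/8}, Integers)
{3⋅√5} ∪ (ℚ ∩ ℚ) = ℚ ∪ {3⋅√5}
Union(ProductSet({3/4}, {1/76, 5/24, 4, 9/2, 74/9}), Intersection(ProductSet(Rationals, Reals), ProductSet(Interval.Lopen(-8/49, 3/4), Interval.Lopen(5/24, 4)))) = Union(ProductSet({3/4}, {1/76, 5/24, 4, 9/2, 74/9}), ProductSet(Intersection(Interval.Lopen(-8/49, 3/4), Rationals), Interval.Lopen(5/24, 4)))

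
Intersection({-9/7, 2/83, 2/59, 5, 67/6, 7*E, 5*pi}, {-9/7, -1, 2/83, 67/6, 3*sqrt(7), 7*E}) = {-9/7, 2/83, 67/6, 7*E}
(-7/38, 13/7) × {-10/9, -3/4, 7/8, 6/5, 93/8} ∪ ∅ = (-7/38, 13/7) × {-10/9, -3/4, 7/8, 6/5, 93/8}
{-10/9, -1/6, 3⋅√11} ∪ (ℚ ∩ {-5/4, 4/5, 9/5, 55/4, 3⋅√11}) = {-5/4, -10/9, -1/6, 4/5, 9/5, 55/4, 3⋅√11}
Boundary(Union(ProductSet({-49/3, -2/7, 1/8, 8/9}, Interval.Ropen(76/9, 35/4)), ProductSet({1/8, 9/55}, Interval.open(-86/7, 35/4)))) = Union(ProductSet({1/8, 9/55}, Interval(-86/7, 35/4)), ProductSet({-49/3, -2/7, 1/8, 8/9}, Interval(76/9, 35/4)))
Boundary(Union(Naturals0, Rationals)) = Reals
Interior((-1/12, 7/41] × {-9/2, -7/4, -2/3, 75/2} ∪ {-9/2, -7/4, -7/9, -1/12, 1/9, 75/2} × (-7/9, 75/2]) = ∅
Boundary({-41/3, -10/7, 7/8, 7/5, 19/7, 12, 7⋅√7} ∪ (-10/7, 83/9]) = {-41/3, -10/7, 83/9, 12, 7⋅√7}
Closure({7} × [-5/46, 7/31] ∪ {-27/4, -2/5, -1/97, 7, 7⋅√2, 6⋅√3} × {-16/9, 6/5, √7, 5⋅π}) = ({7} × [-5/46, 7/31]) ∪ ({-27/4, -2/5, -1/97, 7, 7⋅√2, 6⋅√3} × {-16/9, 6/5, √7, 5⋅π})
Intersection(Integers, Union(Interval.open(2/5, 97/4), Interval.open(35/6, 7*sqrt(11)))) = Range(1, 25, 1)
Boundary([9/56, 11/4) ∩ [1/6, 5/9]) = {1/6, 5/9}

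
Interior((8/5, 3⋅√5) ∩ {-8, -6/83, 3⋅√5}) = ∅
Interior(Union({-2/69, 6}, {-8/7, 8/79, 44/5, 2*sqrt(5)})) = EmptySet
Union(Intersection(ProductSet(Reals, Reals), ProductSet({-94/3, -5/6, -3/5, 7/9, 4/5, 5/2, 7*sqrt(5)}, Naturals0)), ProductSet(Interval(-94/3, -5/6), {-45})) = Union(ProductSet({-94/3, -5/6, -3/5, 7/9, 4/5, 5/2, 7*sqrt(5)}, Naturals0), ProductSet(Interval(-94/3, -5/6), {-45}))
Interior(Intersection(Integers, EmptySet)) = EmptySet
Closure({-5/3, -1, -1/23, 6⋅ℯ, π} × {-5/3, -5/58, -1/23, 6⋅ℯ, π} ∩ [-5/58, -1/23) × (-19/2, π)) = ∅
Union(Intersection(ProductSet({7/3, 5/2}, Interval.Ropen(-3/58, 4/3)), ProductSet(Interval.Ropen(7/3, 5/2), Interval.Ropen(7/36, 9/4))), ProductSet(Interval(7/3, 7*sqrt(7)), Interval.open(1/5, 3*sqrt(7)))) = Union(ProductSet({7/3}, Interval.Ropen(7/36, 4/3)), ProductSet(Interval(7/3, 7*sqrt(7)), Interval.open(1/5, 3*sqrt(7))))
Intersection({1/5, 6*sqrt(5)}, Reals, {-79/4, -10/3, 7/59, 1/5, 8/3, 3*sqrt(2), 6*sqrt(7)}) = {1/5}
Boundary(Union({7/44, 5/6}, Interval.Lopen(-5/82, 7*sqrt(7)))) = {-5/82, 7*sqrt(7)}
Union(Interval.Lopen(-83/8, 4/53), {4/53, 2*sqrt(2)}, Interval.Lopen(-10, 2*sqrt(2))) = Interval.Lopen(-83/8, 2*sqrt(2))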